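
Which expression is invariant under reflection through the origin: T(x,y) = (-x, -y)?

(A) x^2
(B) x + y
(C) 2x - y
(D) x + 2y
A

The map is reflection through the origin: T(x,y) = (-x, -y).
Substitute the transformed coordinates into each option and compare with the original:
(A) x^2  ->  (-x)^2 = x^2   [equals x^2: invariant]
(B) x + y  ->  (-x) + (-y) = -x - y   [differs from x + y: not invariant]
(C) 2x - y  ->  2(-x) - (-y) = -2x + y   [differs from 2x - y: not invariant]
(D) x + 2y  ->  (-x) + 2(-y) = -x - 2y   [differs from x + 2y: not invariant]

Only option (A), x^2, is unchanged by the transformation.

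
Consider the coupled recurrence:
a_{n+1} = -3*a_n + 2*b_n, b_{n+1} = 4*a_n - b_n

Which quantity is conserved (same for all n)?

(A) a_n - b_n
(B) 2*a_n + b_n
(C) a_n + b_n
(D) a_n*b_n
C

Replace a_n by a_{n+1} = -3*a_n + 2*b_n and b_n by b_{n+1} = 4*a_n - b_n in each option and simplify:
(A) a_n - b_n  ->  (-3*a_n + 2*b_n) - (4*a_n - b_n) = -7*a_n + 3*b_n   [not conserved]
(B) 2*a_n + b_n  ->  2*(-3*a_n + 2*b_n) + (4*a_n - b_n) = -2*a_n + 3*b_n   [not conserved]
(C) a_n + b_n  ->  (-3*a_n + 2*b_n) + (4*a_n - b_n) = a_n + b_n   [conserved]
(D) a_n*b_n  ->  (-3*a_n + 2*b_n)*(4*a_n - b_n) = -12*a_n^2 + 11*a_n*b_n - 2*b_n^2   [not conserved]

Only (C) a_n + b_n returns to itself after one step, so it is the conserved quantity.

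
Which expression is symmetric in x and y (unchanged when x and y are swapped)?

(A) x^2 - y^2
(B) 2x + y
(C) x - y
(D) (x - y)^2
D

A symmetric expression is unchanged when the variables are permuted; here the transformation to test is the swap (x, y) -> (y, x).
Substitute the transformed coordinates into each option and compare with the original:
(A) x^2 - y^2  ->  (y)^2 - (x)^2 = -x^2 + y^2   [differs from x^2 - y^2: not invariant]
(B) 2x + y  ->  2(y) + (x) = x + 2y   [differs from 2x + y: not invariant]
(C) x - y  ->  (y) - (x) = -x + y   [differs from x - y: not invariant]
(D) (x - y)^2  ->  ((y) - (x))^2 = x^2 - 2xy + y^2   [equals (x - y)^2: invariant]

Only option (D), (x - y)^2, is unchanged by the transformation.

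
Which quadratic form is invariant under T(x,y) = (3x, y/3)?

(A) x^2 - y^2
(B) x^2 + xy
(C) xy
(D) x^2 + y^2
C

T multiplies x by 3 and divides y by 3.
Substitute the transformed coordinates into each option and compare with the original:
(A) x^2 - y^2  ->  (3x)^2 - (y/3)^2 = 9x^2 - y^2/9   [differs from x^2 - y^2: not invariant]
(B) x^2 + xy  ->  (3x)^2 + (3x)(y/3) = 9x^2 + xy   [differs from x^2 + xy: not invariant]
(C) xy  ->  (3x)(y/3) = xy   [equals xy: invariant]
(D) x^2 + y^2  ->  (3x)^2 + (y/3)^2 = 9x^2 + y^2/9   [differs from x^2 + y^2: not invariant]

Only option (C), xy, is unchanged by the transformation.
The factors 3 and 1/3 cancel only in the pure product xy.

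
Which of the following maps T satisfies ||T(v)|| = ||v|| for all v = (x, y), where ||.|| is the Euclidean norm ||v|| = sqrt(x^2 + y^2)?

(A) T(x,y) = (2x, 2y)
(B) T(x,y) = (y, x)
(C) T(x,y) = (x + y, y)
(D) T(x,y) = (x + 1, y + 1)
B

A transformation preserves a norm if ||T(v)|| = ||v|| for every v; a single vector where the norm changes rules an option out.

(A) T(x,y) = (2x, 2y): v = (1, 0) has norm sqrt((1)^2 + (0)^2) = 1, but T(v) = (2, 0) has norm 2 -- not preserved.
(B) T(x,y) = (y, x): preserves the norm -- it is an orthogonal map (a rotation/reflection), and (y)^2 + (x)^2 simplifies to x^2 + y^2.
(C) T(x,y) = (x + y, y): v = (0, 1) has norm sqrt((0)^2 + (1)^2) = 1, but T(v) = (1, 1) has norm sqrt(2) -- not preserved.
(D) T(x,y) = (x + 1, y + 1): v = (1, 0) has norm sqrt((1)^2 + (0)^2) = 1, but T(v) = (2, 1) has norm sqrt(5) -- not preserved.

Therefore the answer is (B).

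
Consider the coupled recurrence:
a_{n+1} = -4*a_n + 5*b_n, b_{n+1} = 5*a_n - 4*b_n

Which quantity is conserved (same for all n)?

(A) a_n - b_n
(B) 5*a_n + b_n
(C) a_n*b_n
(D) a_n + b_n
D

Replace a_n by a_{n+1} = -4*a_n + 5*b_n and b_n by b_{n+1} = 5*a_n - 4*b_n in each option and simplify:
(A) a_n - b_n  ->  (-4*a_n + 5*b_n) - (5*a_n - 4*b_n) = -9*a_n + 9*b_n   [not conserved]
(B) 5*a_n + b_n  ->  5*(-4*a_n + 5*b_n) + (5*a_n - 4*b_n) = -15*a_n + 21*b_n   [not conserved]
(C) a_n*b_n  ->  (-4*a_n + 5*b_n)*(5*a_n - 4*b_n) = -20*a_n^2 + 41*a_n*b_n - 20*b_n^2   [not conserved]
(D) a_n + b_n  ->  (-4*a_n + 5*b_n) + (5*a_n - 4*b_n) = a_n + b_n   [conserved]

Only (D) a_n + b_n returns to itself after one step, so it is the conserved quantity.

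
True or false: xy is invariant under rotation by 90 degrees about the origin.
False

Applying rotation by 90 degrees: x' = x*cos(90 degrees) - y*sin(90 degrees) = -y, y' = x*sin(90 degrees) + y*cos(90 degrees) = x

Substituting into xy:
(-y)(x)
= -xy

This differs from the original expression xy, so it is NOT invariant.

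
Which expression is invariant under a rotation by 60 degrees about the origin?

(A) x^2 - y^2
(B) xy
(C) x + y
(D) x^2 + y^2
D

A rotation by 60 degrees sends (x, y) to (x/2 - sqrt(3)y/2, sqrt(3)x/2 + y/2).
Substitute the transformed coordinates into each option and compare with the original:
(A) x^2 - y^2  ->  (x/2 - sqrt(3)y/2)^2 - (sqrt(3)x/2 + y/2)^2 = -x^2/2 - sqrt(3)xy + y^2/2   [differs from x^2 - y^2: not invariant]
(B) xy  ->  (x/2 - sqrt(3)y/2)(sqrt(3)x/2 + y/2) = sqrt(3)x^2/4 - xy/2 - sqrt(3)y^2/4   [differs from xy: not invariant]
(C) x + y  ->  (x/2 - sqrt(3)y/2) + (sqrt(3)x/2 + y/2) = x/2 + sqrt(3)x/2 - sqrt(3)y/2 + y/2   [differs from x + y: not invariant]
(D) x^2 + y^2  ->  (x/2 - sqrt(3)y/2)^2 + (sqrt(3)x/2 + y/2)^2 = x^2 + y^2   [equals x^2 + y^2: invariant]

Only option (D), x^2 + y^2, is unchanged by the transformation.
Geometrically, x^2 + y^2 is the squared distance from the origin, which every rotation about the origin preserves.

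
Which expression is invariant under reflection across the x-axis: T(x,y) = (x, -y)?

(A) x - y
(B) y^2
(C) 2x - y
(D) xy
B

The map is reflection across the x-axis: T(x,y) = (x, -y).
Substitute the transformed coordinates into each option and compare with the original:
(A) x - y  ->  (x) - (-y) = x + y   [differs from x - y: not invariant]
(B) y^2  ->  (-y)^2 = y^2   [equals y^2: invariant]
(C) 2x - y  ->  2(x) - (-y) = 2x + y   [differs from 2x - y: not invariant]
(D) xy  ->  (x)(-y) = -xy   [differs from xy: not invariant]

Only option (B), y^2, is unchanged by the transformation.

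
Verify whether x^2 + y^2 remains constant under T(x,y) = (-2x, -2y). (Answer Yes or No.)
No

Substitute T(x,y) = (-2x, -2y) into the expression and compare with the original.

Original: x^2 + y^2
After applying T: (-2x)^2 + (-2y)^2 = 4x^2 + 4y^2

This differs from the original x^2 + y^2 (difference: 3x^2 + 3y^2), so the expression is NOT invariant.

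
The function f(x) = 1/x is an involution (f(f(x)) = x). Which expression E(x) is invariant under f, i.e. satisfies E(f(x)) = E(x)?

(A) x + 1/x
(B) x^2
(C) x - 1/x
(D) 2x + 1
A

Replace x by f(x) = 1/x in each option and simplify. As a quick numerical cross-check, also compare E(4) with E(f(4)) = E(1/4).

(A) x + 1/x  ->  (1/x) + 1/(1/x), which simplifies back to x + 1/x; check: E(4) = 17/4, E(1/4) = 17/4.   [invariant]
(B) x^2  ->  (1/x)^2 = x^(-2); check: E(4) = 16 but E(1/4) = 1/16.   [not invariant]
(C) x - 1/x  ->  (1/x) - 1/(1/x) = -x + 1/x; check: E(4) = 15/4 but E(1/4) = -15/4.   [not invariant]
(D) 2x + 1  ->  2(1/x) + 1 = (x + 2)/x; check: E(4) = 9 but E(1/4) = 3/2.   [not invariant]

Only (A) is unchanged. E is symmetric under swapping x with f(x) = 1/x, which is exactly what an involution does.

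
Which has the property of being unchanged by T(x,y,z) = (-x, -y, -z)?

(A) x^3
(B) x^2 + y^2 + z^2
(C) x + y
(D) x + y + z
B

Apply T(x,y,z) = (-x, -y, -z) to each option, i.e. replace (x, y, z) by the transformed coordinates.
Substitute the transformed coordinates into each option and compare with the original:
(A) x^3  ->  (-x)^3 = -x^3   [differs from x^3: not invariant]
(B) x^2 + y^2 + z^2  ->  (-x)^2 + (-y)^2 + (-z)^2 = x^2 + y^2 + z^2   [equals x^2 + y^2 + z^2: invariant]
(C) x + y  ->  (-x) + (-y) = -x - y   [differs from x + y: not invariant]
(D) x + y + z  ->  (-x) + (-y) + (-z) = -x - y - z   [differs from x + y + z: not invariant]

Only option (B), x^2 + y^2 + z^2, is unchanged by the transformation.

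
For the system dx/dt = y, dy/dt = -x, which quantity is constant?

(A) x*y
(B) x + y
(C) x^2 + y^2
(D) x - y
C

A first integral I satisfies dI/dt = 0 along every solution. Differentiate each option and use the equation of motion:
(A) d/dt[x*y] = (dx/dt)y + x(dy/dt) = y^2 - x^2, not identically 0
(B) d/dt[x + y] = y + (-x) = y - x, not identically 0
(C) d/dt[x^2 + y^2] = 2x*dx/dt + 2y*dy/dt = 2x*y + 2y*(-x) = 0
(D) d/dt[x - y] = y - (-x) = x + y, not identically 0

Only (C) has zero time-derivative. So x^2 + y^2 (the squared radius; trajectories are circles) is the conserved quantity.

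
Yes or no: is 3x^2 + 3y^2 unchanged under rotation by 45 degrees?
Yes

Applying rotation by 45 degrees: x' = x*cos(45 degrees) - y*sin(45 degrees) = sqrt(2)x/2 - sqrt(2)y/2, y' = x*sin(45 degrees) + y*cos(45 degrees) = sqrt(2)x/2 + sqrt(2)y/2

Substituting into 3x^2 + 3y^2:
3(sqrt(2)x/2 - sqrt(2)y/2)^2 + 3(sqrt(2)x/2 + sqrt(2)y/2)^2
= 3x^2 + 3y^2

This equals the original expression 3x^2 + 3y^2, so it IS invariant.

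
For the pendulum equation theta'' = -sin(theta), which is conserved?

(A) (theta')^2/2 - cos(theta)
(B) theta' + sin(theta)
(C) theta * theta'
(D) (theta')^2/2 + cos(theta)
A

A first integral I satisfies dI/dt = 0 along every solution. Differentiate each option and use the equation of motion:
(A) d/dt[(theta')^2/2 - cos(theta)] = theta' theta'' + sin(theta) theta' = theta'(-sin(theta)) + theta' sin(theta) = 0
(B) d/dt[theta' + sin(theta)] = theta'' + cos(theta) theta' = -sin(theta) + theta' cos(theta), not identically 0
(C) d/dt[theta * theta'] = (theta')^2 + theta theta'' = (theta')^2 - theta sin(theta), not identically 0
(D) d/dt[(theta')^2/2 + cos(theta)] = theta' theta'' - sin(theta) theta' = -2 theta' sin(theta), not identically 0

Only (A) has zero time-derivative. This is the total energy: kinetic (theta')^2/2 plus potential -cos(theta).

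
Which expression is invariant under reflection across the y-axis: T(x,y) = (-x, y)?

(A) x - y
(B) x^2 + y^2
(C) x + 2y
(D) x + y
B

The map is reflection across the y-axis: T(x,y) = (-x, y).
Substitute the transformed coordinates into each option and compare with the original:
(A) x - y  ->  (-x) - (y) = -x - y   [differs from x - y: not invariant]
(B) x^2 + y^2  ->  (-x)^2 + (y)^2 = x^2 + y^2   [equals x^2 + y^2: invariant]
(C) x + 2y  ->  (-x) + 2(y) = -x + 2y   [differs from x + 2y: not invariant]
(D) x + y  ->  (-x) + (y) = -x + y   [differs from x + y: not invariant]

Only option (B), x^2 + y^2, is unchanged by the transformation.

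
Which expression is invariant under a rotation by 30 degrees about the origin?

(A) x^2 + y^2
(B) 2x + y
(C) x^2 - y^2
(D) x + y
A

A rotation by 30 degrees sends (x, y) to (sqrt(3)x/2 - y/2, x/2 + sqrt(3)y/2).
Substitute the transformed coordinates into each option and compare with the original:
(A) x^2 + y^2  ->  (sqrt(3)x/2 - y/2)^2 + (x/2 + sqrt(3)y/2)^2 = x^2 + y^2   [equals x^2 + y^2: invariant]
(B) 2x + y  ->  2(sqrt(3)x/2 - y/2) + (x/2 + sqrt(3)y/2) = x/2 + sqrt(3)x - y + sqrt(3)y/2   [differs from 2x + y: not invariant]
(C) x^2 - y^2  ->  (sqrt(3)x/2 - y/2)^2 - (x/2 + sqrt(3)y/2)^2 = x^2/2 - sqrt(3)xy - y^2/2   [differs from x^2 - y^2: not invariant]
(D) x + y  ->  (sqrt(3)x/2 - y/2) + (x/2 + sqrt(3)y/2) = x/2 + sqrt(3)x/2 - y/2 + sqrt(3)y/2   [differs from x + y: not invariant]

Only option (A), x^2 + y^2, is unchanged by the transformation.
Geometrically, x^2 + y^2 is the squared distance from the origin, which every rotation about the origin preserves.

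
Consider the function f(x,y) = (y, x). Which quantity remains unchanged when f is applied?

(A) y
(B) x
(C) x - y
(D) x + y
D

For f(x,y) = (y, x):
After applying f: x' = y, y' = x. So x' + y' = y + x = x + y.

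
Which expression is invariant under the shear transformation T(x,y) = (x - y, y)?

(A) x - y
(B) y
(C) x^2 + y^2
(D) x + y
B

Under the shear T(x,y) = (x - y, y):
Substitute the transformed coordinates into each option and compare with the original:
(A) x - y  ->  (x - y) - (y) = x - 2y   [differs from x - y: not invariant]
(B) y  ->  (y) = y   [equals y: invariant]
(C) x^2 + y^2  ->  (x - y)^2 + (y)^2 = x^2 - 2xy + 2y^2   [differs from x^2 + y^2: not invariant]
(D) x + y  ->  (x - y) + (y) = x   [differs from x + y: not invariant]

Only option (B), y, is unchanged by the transformation.
A horizontal shear moves points parallel to the x-axis, so the y-coordinate (and any function of y alone) is unchanged.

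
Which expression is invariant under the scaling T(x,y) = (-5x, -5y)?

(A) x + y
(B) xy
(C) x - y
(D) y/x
D

Under the uniform scaling T(x,y) = (-5x, -5y):
Substitute the transformed coordinates into each option and compare with the original:
(A) x + y  ->  (-5x) + (-5y) = -5x - 5y   [differs from x + y: not invariant]
(B) xy  ->  (-5x)(-5y) = 25xy   [differs from xy: not invariant]
(C) x - y  ->  (-5x) - (-5y) = -5x + 5y   [differs from x - y: not invariant]
(D) y/x  ->  (-5y)/(-5x) = y/x   [equals y/x: invariant]

Only option (D), y/x, is unchanged by the transformation.
The common factor -5 cancels in a ratio of coordinates, while sums, products and sums of squares pick up factors of -5 or 25.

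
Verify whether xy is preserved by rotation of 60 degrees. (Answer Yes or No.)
No

Applying rotation by 60 degrees: x' = x*cos(60 degrees) - y*sin(60 degrees) = x/2 - sqrt(3)y/2, y' = x*sin(60 degrees) + y*cos(60 degrees) = sqrt(3)x/2 + y/2

Substituting into xy:
(x/2 - sqrt(3)y/2)(sqrt(3)x/2 + y/2)
= sqrt(3)x^2/4 - xy/2 - sqrt(3)y^2/4

This differs from the original expression xy, so it is NOT invariant.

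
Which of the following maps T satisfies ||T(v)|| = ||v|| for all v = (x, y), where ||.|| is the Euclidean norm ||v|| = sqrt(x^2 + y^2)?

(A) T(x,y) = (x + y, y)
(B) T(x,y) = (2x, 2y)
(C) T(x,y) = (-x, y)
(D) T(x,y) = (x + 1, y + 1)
C

A transformation preserves a norm if ||T(v)|| = ||v|| for every v; a single vector where the norm changes rules an option out.

(A) T(x,y) = (x + y, y): v = (0, 1) has norm sqrt((0)^2 + (1)^2) = 1, but T(v) = (1, 1) has norm sqrt(2) -- not preserved.
(B) T(x,y) = (2x, 2y): v = (1, 0) has norm sqrt((1)^2 + (0)^2) = 1, but T(v) = (2, 0) has norm 2 -- not preserved.
(C) T(x,y) = (-x, y): preserves the norm -- it is an orthogonal map (a rotation/reflection), and (-x)^2 + (y)^2 simplifies to x^2 + y^2.
(D) T(x,y) = (x + 1, y + 1): v = (1, 0) has norm sqrt((1)^2 + (0)^2) = 1, but T(v) = (2, 1) has norm sqrt(5) -- not preserved.

Therefore the answer is (C).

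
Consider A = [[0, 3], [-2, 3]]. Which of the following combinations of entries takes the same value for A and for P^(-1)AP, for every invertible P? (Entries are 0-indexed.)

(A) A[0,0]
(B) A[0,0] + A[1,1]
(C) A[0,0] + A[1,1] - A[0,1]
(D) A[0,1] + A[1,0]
B

A[0,0] + A[1,1] is the trace of A. By the cyclic property of the trace, tr(P^(-1)AP) = tr(APP^(-1)) = tr(A), so it is the same for every matrix similar to A.

The other combinations are not similarity invariants. For example, take P = [[1, 1], [0, 1]] (det P = 1), so P^(-1) = [[1, -1], [0, 1]] and
B = P^(-1)AP = [[2, 2], [-2, 1]].
Evaluating each option on A and on B:
(A) A[0,0]: 0 for A, 2 for B -> changes
(B) A[0,0] + A[1,1]: 3 for A, 3 for B -> unchanged
(C) A[0,0] + A[1,1] - A[0,1]: 0 for A, 1 for B -> changes
(D) A[0,1] + A[1,0]: 1 for A, 0 for B -> changes

Only (B) A[0,0] + A[1,1] = 3 survives (and it does so for every P, not just this one), so it is the invariant.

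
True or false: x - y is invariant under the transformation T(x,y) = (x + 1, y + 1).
True

Substitute T(x,y) = (x + 1, y + 1) into the expression and compare with the original.

Original: x - y
After applying T: (x + 1) - (y + 1) = x - y

This is identical to the original x - y, so the expression is invariant.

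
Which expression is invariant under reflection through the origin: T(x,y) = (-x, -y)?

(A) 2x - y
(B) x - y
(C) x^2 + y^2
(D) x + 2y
C

The map is reflection through the origin: T(x,y) = (-x, -y).
Substitute the transformed coordinates into each option and compare with the original:
(A) 2x - y  ->  2(-x) - (-y) = -2x + y   [differs from 2x - y: not invariant]
(B) x - y  ->  (-x) - (-y) = -x + y   [differs from x - y: not invariant]
(C) x^2 + y^2  ->  (-x)^2 + (-y)^2 = x^2 + y^2   [equals x^2 + y^2: invariant]
(D) x + 2y  ->  (-x) + 2(-y) = -x - 2y   [differs from x + 2y: not invariant]

Only option (C), x^2 + y^2, is unchanged by the transformation.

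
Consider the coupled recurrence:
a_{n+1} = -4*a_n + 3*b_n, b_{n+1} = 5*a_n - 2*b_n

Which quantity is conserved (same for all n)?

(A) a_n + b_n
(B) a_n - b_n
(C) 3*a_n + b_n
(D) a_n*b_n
A

Replace a_n by a_{n+1} = -4*a_n + 3*b_n and b_n by b_{n+1} = 5*a_n - 2*b_n in each option and simplify:
(A) a_n + b_n  ->  (-4*a_n + 3*b_n) + (5*a_n - 2*b_n) = a_n + b_n   [conserved]
(B) a_n - b_n  ->  (-4*a_n + 3*b_n) - (5*a_n - 2*b_n) = -9*a_n + 5*b_n   [not conserved]
(C) 3*a_n + b_n  ->  3*(-4*a_n + 3*b_n) + (5*a_n - 2*b_n) = -7*a_n + 7*b_n   [not conserved]
(D) a_n*b_n  ->  (-4*a_n + 3*b_n)*(5*a_n - 2*b_n) = -20*a_n^2 + 23*a_n*b_n - 6*b_n^2   [not conserved]

Only (A) a_n + b_n returns to itself after one step, so it is the conserved quantity.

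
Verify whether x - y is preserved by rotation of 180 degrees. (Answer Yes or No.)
No

Applying rotation by 180 degrees: x' = x*cos(180 degrees) - y*sin(180 degrees) = -x, y' = x*sin(180 degrees) + y*cos(180 degrees) = -y

Substituting into x - y:
(-x) - (-y)
= -x + y

This differs from the original expression x - y, so it is NOT invariant.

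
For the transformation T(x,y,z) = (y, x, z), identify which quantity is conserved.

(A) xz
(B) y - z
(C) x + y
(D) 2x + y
C

Apply T(x,y,z) = (y, x, z) to each option, i.e. replace (x, y, z) by the transformed coordinates.
Substitute the transformed coordinates into each option and compare with the original:
(A) xz  ->  (y)(z) = yz   [differs from xz: not invariant]
(B) y - z  ->  (x) - (z) = x - z   [differs from y - z: not invariant]
(C) x + y  ->  (y) + (x) = x + y   [equals x + y: invariant]
(D) 2x + y  ->  2(y) + (x) = x + 2y   [differs from 2x + y: not invariant]

Only option (C), x + y, is unchanged by the transformation.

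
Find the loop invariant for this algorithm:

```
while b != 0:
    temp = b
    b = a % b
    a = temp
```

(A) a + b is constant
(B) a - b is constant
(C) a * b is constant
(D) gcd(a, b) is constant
D

A loop invariant must hold before the first iteration and be re-established by every execution of the body.

(D) gcd(a, b) is constant: One iteration replaces (a, b) by (b, a mod b). Since a mod b = a - q*b for an integer q, any common divisor of a and b divides b and a mod b, and conversely; hence gcd(b, a mod b) = gcd(a, b). For instance (34, 6) -> (6, 4) keeps gcd = 2. At exit b = 0 and a = gcd of the original inputs.

The other options fail:
(A) a + b is constant: e.g. (a, b) = (34, 6) -> (6, 4): the sum goes from 40 to 10.
(B) a - b is constant: e.g. (a, b) = (34, 6) -> (6, 4): the difference goes from 28 to 2.
(C) a * b is constant: e.g. (a, b) = (34, 6) -> (6, 4): the product goes from 204 to 24.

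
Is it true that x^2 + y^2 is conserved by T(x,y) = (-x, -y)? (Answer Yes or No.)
Yes

Substitute T(x,y) = (-x, -y) into the expression and compare with the original.

Original: x^2 + y^2
After applying T: (-x)^2 + (-y)^2 = x^2 + y^2

This is identical to the original x^2 + y^2, so the expression is invariant.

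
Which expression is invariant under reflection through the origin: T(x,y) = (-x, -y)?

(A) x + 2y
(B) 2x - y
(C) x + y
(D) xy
D

The map is reflection through the origin: T(x,y) = (-x, -y).
Substitute the transformed coordinates into each option and compare with the original:
(A) x + 2y  ->  (-x) + 2(-y) = -x - 2y   [differs from x + 2y: not invariant]
(B) 2x - y  ->  2(-x) - (-y) = -2x + y   [differs from 2x - y: not invariant]
(C) x + y  ->  (-x) + (-y) = -x - y   [differs from x + y: not invariant]
(D) xy  ->  (-x)(-y) = xy   [equals xy: invariant]

Only option (D), xy, is unchanged by the transformation.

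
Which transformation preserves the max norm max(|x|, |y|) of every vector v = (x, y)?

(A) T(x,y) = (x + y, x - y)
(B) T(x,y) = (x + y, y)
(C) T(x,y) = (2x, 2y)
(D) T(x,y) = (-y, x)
D

A transformation preserves a norm if ||T(v)|| = ||v|| for every v; a single vector where the norm changes rules an option out.

(A) T(x,y) = (x + y, x - y): v = (1, 1) has norm max(|1|, |1|) = 1, but T(v) = (2, 0) has norm 2 -- not preserved.
(B) T(x,y) = (x + y, y): v = (1, 1) has norm max(|1|, |1|) = 1, but T(v) = (2, 1) has norm 2 -- not preserved.
(C) T(x,y) = (2x, 2y): v = (1, 0) has norm max(|1|, |0|) = 1, but T(v) = (2, 0) has norm 2 -- not preserved.
(D) T(x,y) = (-y, x): preserves the norm -- it only permutes the coordinates and/or flips signs, which leaves max(|x|, |y|) unchanged.

Therefore the answer is (D).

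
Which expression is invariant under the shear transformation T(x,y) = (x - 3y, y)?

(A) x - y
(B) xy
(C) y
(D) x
C

Under the shear T(x,y) = (x - 3y, y):
Substitute the transformed coordinates into each option and compare with the original:
(A) x - y  ->  (x - 3y) - (y) = x - 4y   [differs from x - y: not invariant]
(B) xy  ->  (x - 3y)(y) = xy - 3y^2   [differs from xy: not invariant]
(C) y  ->  (y) = y   [equals y: invariant]
(D) x  ->  (x - 3y) = x - 3y   [differs from x: not invariant]

Only option (C), y, is unchanged by the transformation.
A horizontal shear moves points parallel to the x-axis, so the y-coordinate (and any function of y alone) is unchanged.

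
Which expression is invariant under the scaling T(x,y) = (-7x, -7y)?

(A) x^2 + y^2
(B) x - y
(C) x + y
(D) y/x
D

Under the uniform scaling T(x,y) = (-7x, -7y):
Substitute the transformed coordinates into each option and compare with the original:
(A) x^2 + y^2  ->  (-7x)^2 + (-7y)^2 = 49x^2 + 49y^2   [differs from x^2 + y^2: not invariant]
(B) x - y  ->  (-7x) - (-7y) = -7x + 7y   [differs from x - y: not invariant]
(C) x + y  ->  (-7x) + (-7y) = -7x - 7y   [differs from x + y: not invariant]
(D) y/x  ->  (-7y)/(-7x) = y/x   [equals y/x: invariant]

Only option (D), y/x, is unchanged by the transformation.
The common factor -7 cancels in a ratio of coordinates, while sums, products and sums of squares pick up factors of -7 or 49.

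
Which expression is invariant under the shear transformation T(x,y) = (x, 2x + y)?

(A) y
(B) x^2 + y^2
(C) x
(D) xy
C

Under the shear T(x,y) = (x, 2x + y):
Substitute the transformed coordinates into each option and compare with the original:
(A) y  ->  (2x + y) = 2x + y   [differs from y: not invariant]
(B) x^2 + y^2  ->  (x)^2 + (2x + y)^2 = 5x^2 + 4xy + y^2   [differs from x^2 + y^2: not invariant]
(C) x  ->  (x) = x   [equals x: invariant]
(D) xy  ->  (x)(2x + y) = 2x^2 + xy   [differs from xy: not invariant]

Only option (C), x, is unchanged by the transformation.
A vertical shear moves points parallel to the y-axis, so the x-coordinate (and any function of x alone) is unchanged.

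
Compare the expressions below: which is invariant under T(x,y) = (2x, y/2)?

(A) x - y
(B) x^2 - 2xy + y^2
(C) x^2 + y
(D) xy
D

An expression E(x,y) is invariant under T if E(T(x,y)) = E(x,y). Here T(x,y) = (2x, y/2).
Substitute the transformed coordinates into each option and compare with the original:
(A) x - y  ->  (2x) - (y/2) = 2x - y/2   [differs from x - y: not invariant]
(B) x^2 - 2xy + y^2  ->  (2x)^2 - 2(2x)(y/2) + (y/2)^2 = 4x^2 - 2xy + y^2/4   [differs from x^2 - 2xy + y^2: not invariant]
(C) x^2 + y  ->  (2x)^2 + (y/2) = 4x^2 + y/2   [differs from x^2 + y: not invariant]
(D) xy  ->  (2x)(y/2) = xy   [equals xy: invariant]

Only option (D), xy, is unchanged by the transformation.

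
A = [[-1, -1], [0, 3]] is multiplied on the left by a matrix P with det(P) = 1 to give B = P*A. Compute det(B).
-3

By the multiplicative property of determinants, det(B) = det(P*A) = det(P) * det(A) = det(A),
so the determinant is invariant under multiplication by any determinant-1 matrix; we just need det(A).

det(A) = (-1)(3) - (-1)(0) = -3 - 0 = -3

Therefore det(B) = 1 * (-3) = -3.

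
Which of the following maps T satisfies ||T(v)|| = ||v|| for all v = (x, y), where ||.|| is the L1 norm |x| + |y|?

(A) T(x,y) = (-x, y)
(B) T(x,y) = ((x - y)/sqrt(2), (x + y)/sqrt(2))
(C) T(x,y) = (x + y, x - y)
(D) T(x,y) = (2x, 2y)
A

A transformation preserves a norm if ||T(v)|| = ||v|| for every v; a single vector where the norm changes rules an option out.

(A) T(x,y) = (-x, y): preserves the norm -- it only permutes the coordinates and/or flips signs, which leaves |x| + |y| unchanged.
(B) T(x,y) = ((x - y)/sqrt(2), (x + y)/sqrt(2)): v = (1, 0) has norm |1| + |0| = 1, but T(v) = (sqrt(2)/2, sqrt(2)/2) has norm sqrt(2) -- not preserved.
(C) T(x,y) = (x + y, x - y): v = (1, 0) has norm |1| + |0| = 1, but T(v) = (1, 1) has norm 2 -- not preserved.
(D) T(x,y) = (2x, 2y): v = (1, 0) has norm |1| + |0| = 1, but T(v) = (2, 0) has norm 2 -- not preserved.

Therefore the answer is (A).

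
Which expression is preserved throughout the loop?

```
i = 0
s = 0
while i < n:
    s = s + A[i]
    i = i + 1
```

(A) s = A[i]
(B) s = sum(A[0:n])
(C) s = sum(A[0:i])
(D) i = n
C

A loop invariant must hold before the first iteration and be re-established by every execution of the body.

(C) s = sum(A[0:i]): Initially i = 0 and s = 0 = sum of the empty slice A[0:0]. If s = sum(A[0:i]) holds at the top of an iteration, the body sets s to sum(A[0:i]) + A[i] = sum(A[0:i+1]) and then i to i+1, so s = sum(A[0:i]) holds again. At exit i = n, giving s = sum(A[0:n]).

The other options fail:
(A) s = A[i]: after the first iteration s = A[0] but i = 1, so s = A[i] compares s with the wrong element (and fails in general).
(B) s = sum(A[0:n]): false before the loop (s = 0, not the full sum) -- it only becomes true at exit.
(D) i = n: false initially (i = 0); it is the exit condition, not an invariant.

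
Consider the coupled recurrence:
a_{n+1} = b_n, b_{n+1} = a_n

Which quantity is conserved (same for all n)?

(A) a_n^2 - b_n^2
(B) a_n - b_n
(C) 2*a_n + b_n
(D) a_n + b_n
D

Replace a_n by a_{n+1} = b_n and b_n by b_{n+1} = a_n in each option and simplify:
(A) a_n^2 - b_n^2  ->  (b_n)^2 - (a_n)^2 = -a_n^2 + b_n^2   [not conserved]
(B) a_n - b_n  ->  (b_n) - (a_n) = -a_n + b_n   [not conserved]
(C) 2*a_n + b_n  ->  2*(b_n) + (a_n) = a_n + 2*b_n   [not conserved]
(D) a_n + b_n  ->  (b_n) + (a_n) = a_n + b_n   [conserved]

Only (D) a_n + b_n returns to itself after one step, so it is the conserved quantity.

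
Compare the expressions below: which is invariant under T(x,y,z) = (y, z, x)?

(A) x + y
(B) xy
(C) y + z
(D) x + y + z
D

Apply T(x,y,z) = (y, z, x) to each option, i.e. replace (x, y, z) by the transformed coordinates.
Substitute the transformed coordinates into each option and compare with the original:
(A) x + y  ->  (y) + (z) = y + z   [differs from x + y: not invariant]
(B) xy  ->  (y)(z) = yz   [differs from xy: not invariant]
(C) y + z  ->  (z) + (x) = x + z   [differs from y + z: not invariant]
(D) x + y + z  ->  (y) + (z) + (x) = x + y + z   [equals x + y + z: invariant]

Only option (D), x + y + z, is unchanged by the transformation.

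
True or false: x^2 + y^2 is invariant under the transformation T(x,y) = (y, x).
True

Substitute T(x,y) = (y, x) into the expression and compare with the original.

Original: x^2 + y^2
After applying T: (y)^2 + (x)^2 = x^2 + y^2

This is identical to the original x^2 + y^2, so the expression is invariant.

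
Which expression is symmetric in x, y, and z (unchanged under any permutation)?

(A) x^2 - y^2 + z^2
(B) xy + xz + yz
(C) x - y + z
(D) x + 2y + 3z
B

A symmetric expression is unchanged when the variables are permuted; here the transformation to test is the swap (x, y) -> (y, x).
A symmetric expression must survive every permutation; the single swap x <-> y already eliminates the distractors, and the keyed expression is also unchanged by x <-> z and y <-> z (each variable enters it in exactly the same way).
Substitute the transformed coordinates into each option and compare with the original:
(A) x^2 - y^2 + z^2  ->  (y)^2 - (x)^2 + z^2 = -x^2 + y^2 + z^2   [differs from x^2 - y^2 + z^2: not invariant]
(B) xy + xz + yz  ->  (y)(x) + (y)z + (x)z = xy + xz + yz   [equals xy + xz + yz: invariant]
(C) x - y + z  ->  (y) - (x) + z = -x + y + z   [differs from x - y + z: not invariant]
(D) x + 2y + 3z  ->  (y) + 2(x) + 3z = 2x + y + 3z   [differs from x + 2y + 3z: not invariant]

Only option (B), xy + xz + yz, is unchanged by the transformation.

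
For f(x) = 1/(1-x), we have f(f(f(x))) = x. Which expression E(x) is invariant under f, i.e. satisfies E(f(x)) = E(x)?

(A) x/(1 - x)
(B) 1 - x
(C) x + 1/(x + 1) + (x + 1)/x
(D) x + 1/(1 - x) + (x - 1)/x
D

Replace x by f(x) = 1/(1 - x) in each option and simplify. As a quick numerical cross-check, also compare E(4) with E(f(4)) = E(-1/3).

(A) x/(1 - x)  ->  (1/(1 - x))/(1 - (1/(1 - x))) = -1/x; check: E(4) = -4/3 but E(-1/3) = -1/4.   [not invariant]
(B) 1 - x  ->  1 - (1/(1 - x)) = x/(x - 1); check: E(4) = -3 but E(-1/3) = 4/3.   [not invariant]
(C) x + 1/(x + 1) + (x + 1)/x  ->  (1/(1 - x)) + 1/((1/(1 - x)) + 1) + ((1/(1 - x)) + 1)/(1/(1 - x)) = (-x^3 + 6x^2 - 11x + 7)/(x^2 - 3x + 2); check: E(4) = 109/20 but E(-1/3) = -5/6.   [not invariant]
(D) x + 1/(1 - x) + (x - 1)/x  ->  (1/(1 - x)) + 1/(1 - (1/(1 - x))) + ((1/(1 - x)) - 1)/(1/(1 - x)), which simplifies back to x + 1/(1 - x) + (x - 1)/x; check: E(4) = 53/12, E(-1/3) = 53/12.   [invariant]

Only (D) is unchanged. Indeed f(f(x)) = 1/(1 - 1/(1-x)) = (1-x)/(-x) = (x-1)/x, so E(x) = x + f(x) + f(f(x)) is the sum over the whole 3-cycle; applying f just permutes the three terms cyclically (x -> f(x) -> f(f(x)) -> x), leaving the sum unchanged.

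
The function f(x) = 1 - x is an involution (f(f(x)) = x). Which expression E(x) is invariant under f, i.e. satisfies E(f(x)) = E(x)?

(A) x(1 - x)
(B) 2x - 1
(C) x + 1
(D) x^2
A

Replace x by f(x) = 1 - x in each option and simplify. As a quick numerical cross-check, also compare E(3) with E(f(3)) = E(-2).

(A) x(1 - x)  ->  (1 - x)(1 - (1 - x)), which simplifies back to x(1 - x); check: E(3) = -6, E(-2) = -6.   [invariant]
(B) 2x - 1  ->  2(1 - x) - 1 = 1 - 2x; check: E(3) = 5 but E(-2) = -5.   [not invariant]
(C) x + 1  ->  (1 - x) + 1 = 2 - x; check: E(3) = 4 but E(-2) = -1.   [not invariant]
(D) x^2  ->  (1 - x)^2 = (x - 1)^2; check: E(3) = 9 but E(-2) = 4.   [not invariant]

Only (A) is unchanged. E is symmetric under swapping x with f(x) = 1 - x, which is exactly what an involution does.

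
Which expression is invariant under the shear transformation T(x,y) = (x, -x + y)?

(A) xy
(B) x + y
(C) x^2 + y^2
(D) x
D

Under the shear T(x,y) = (x, -x + y):
Substitute the transformed coordinates into each option and compare with the original:
(A) xy  ->  (x)(-x + y) = -x^2 + xy   [differs from xy: not invariant]
(B) x + y  ->  (x) + (-x + y) = y   [differs from x + y: not invariant]
(C) x^2 + y^2  ->  (x)^2 + (-x + y)^2 = 2x^2 - 2xy + y^2   [differs from x^2 + y^2: not invariant]
(D) x  ->  (x) = x   [equals x: invariant]

Only option (D), x, is unchanged by the transformation.
A vertical shear moves points parallel to the y-axis, so the x-coordinate (and any function of x alone) is unchanged.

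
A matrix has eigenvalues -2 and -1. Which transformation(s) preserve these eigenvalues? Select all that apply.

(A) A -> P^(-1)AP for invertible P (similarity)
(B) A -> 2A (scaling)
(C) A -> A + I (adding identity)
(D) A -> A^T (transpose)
A and D

Eigenvalues are preserved by:
1. Similarity transformations: A -> P^(-1)AP (same characteristic polynomial)
2. Transpose: A^T has the same eigenvalues as A

Eigenvalues are NOT preserved by:
- Adding identity: eigenvalues become -2+1, -1+1
- Scaling: eigenvalues become -4, -2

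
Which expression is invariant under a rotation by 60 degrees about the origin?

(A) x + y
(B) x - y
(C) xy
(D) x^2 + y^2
D

A rotation by 60 degrees sends (x, y) to (x/2 - sqrt(3)y/2, sqrt(3)x/2 + y/2).
Substitute the transformed coordinates into each option and compare with the original:
(A) x + y  ->  (x/2 - sqrt(3)y/2) + (sqrt(3)x/2 + y/2) = x/2 + sqrt(3)x/2 - sqrt(3)y/2 + y/2   [differs from x + y: not invariant]
(B) x - y  ->  (x/2 - sqrt(3)y/2) - (sqrt(3)x/2 + y/2) = -sqrt(3)x/2 + x/2 - sqrt(3)y/2 - y/2   [differs from x - y: not invariant]
(C) xy  ->  (x/2 - sqrt(3)y/2)(sqrt(3)x/2 + y/2) = sqrt(3)x^2/4 - xy/2 - sqrt(3)y^2/4   [differs from xy: not invariant]
(D) x^2 + y^2  ->  (x/2 - sqrt(3)y/2)^2 + (sqrt(3)x/2 + y/2)^2 = x^2 + y^2   [equals x^2 + y^2: invariant]

Only option (D), x^2 + y^2, is unchanged by the transformation.
Geometrically, x^2 + y^2 is the squared distance from the origin, which every rotation about the origin preserves.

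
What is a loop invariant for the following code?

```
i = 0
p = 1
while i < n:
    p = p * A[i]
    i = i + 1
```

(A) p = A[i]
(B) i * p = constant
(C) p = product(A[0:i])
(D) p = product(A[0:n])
C

A loop invariant must hold before the first iteration and be re-established by every execution of the body.

(C) p = product(A[0:i]): Initially i = 0 and p = 1 = product of the empty slice A[0:0]. If p = product(A[0:i]) holds at the top of an iteration, the body sets p to product(A[0:i]) * A[i] = product(A[0:i+1]) and then i to i+1, so the property is restored. At exit i = n, giving p = product(A[0:n]).

The other options fail:
(A) p = A[i]: after the first iteration p = A[0] but i = 1; in general p is a product of several elements, not a single one.
(B) i * p = constant: initially i * p = 0, but after one iteration it is 1 * A[0], which is nonzero in general.
(D) p = product(A[0:n]): false before the loop (p = 1, not the full product) -- it only becomes true at exit.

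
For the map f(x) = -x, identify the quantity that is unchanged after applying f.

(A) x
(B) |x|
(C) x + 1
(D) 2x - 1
B

For f(x) = -x:
Applying f replaces x by -x. Since |-x| = |x|, the absolute value is unchanged by f, whereas x -> -x, 2x - 1 -> -2x - 1 and x + 1 -> -x + 1 all change.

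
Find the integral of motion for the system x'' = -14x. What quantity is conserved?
E = (x')^2 + 14x^2

Multiply the equation by x':
x' * x'' = -14x * x'
The left side is d/dt[(x')^2/2] and the right side is d/dt[-14x^2/2], so
d/dt[(x')^2/2 + 14x^2/2] = 0, i.e. (x')^2/2 + 14x^2/2 = constant.
Multiplying by 2, the integral of motion is E = (x')^2 + 14x^2.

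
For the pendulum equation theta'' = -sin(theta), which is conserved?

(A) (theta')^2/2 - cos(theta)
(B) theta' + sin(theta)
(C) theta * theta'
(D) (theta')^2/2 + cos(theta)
A

A first integral I satisfies dI/dt = 0 along every solution. Differentiate each option and use the equation of motion:
(A) d/dt[(theta')^2/2 - cos(theta)] = theta' theta'' + sin(theta) theta' = theta'(-sin(theta)) + theta' sin(theta) = 0
(B) d/dt[theta' + sin(theta)] = theta'' + cos(theta) theta' = -sin(theta) + theta' cos(theta), not identically 0
(C) d/dt[theta * theta'] = (theta')^2 + theta theta'' = (theta')^2 - theta sin(theta), not identically 0
(D) d/dt[(theta')^2/2 + cos(theta)] = theta' theta'' - sin(theta) theta' = -2 theta' sin(theta), not identically 0

Only (A) has zero time-derivative. This is the total energy: kinetic (theta')^2/2 plus potential -cos(theta).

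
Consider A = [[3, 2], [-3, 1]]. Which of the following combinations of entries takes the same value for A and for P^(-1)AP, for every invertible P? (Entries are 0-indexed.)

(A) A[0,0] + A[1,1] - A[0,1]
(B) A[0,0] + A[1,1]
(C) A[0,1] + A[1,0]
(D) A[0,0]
B

A[0,0] + A[1,1] is the trace of A. By the cyclic property of the trace, tr(P^(-1)AP) = tr(APP^(-1)) = tr(A), so it is the same for every matrix similar to A.

The other combinations are not similarity invariants. For example, take P = [[1, 2], [0, 1]] (det P = 1), so P^(-1) = [[1, -2], [0, 1]] and
B = P^(-1)AP = [[9, 18], [-3, -5]].
Evaluating each option on A and on B:
(A) A[0,0] + A[1,1] - A[0,1]: 2 for A, -14 for B -> changes
(B) A[0,0] + A[1,1]: 4 for A, 4 for B -> unchanged
(C) A[0,1] + A[1,0]: -1 for A, 15 for B -> changes
(D) A[0,0]: 3 for A, 9 for B -> changes

Only (B) A[0,0] + A[1,1] = 4 survives (and it does so for every P, not just this one), so it is the invariant.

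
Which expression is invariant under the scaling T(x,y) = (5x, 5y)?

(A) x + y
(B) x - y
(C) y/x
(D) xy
C

Under the uniform scaling T(x,y) = (5x, 5y):
Substitute the transformed coordinates into each option and compare with the original:
(A) x + y  ->  (5x) + (5y) = 5x + 5y   [differs from x + y: not invariant]
(B) x - y  ->  (5x) - (5y) = 5x - 5y   [differs from x - y: not invariant]
(C) y/x  ->  (5y)/(5x) = y/x   [equals y/x: invariant]
(D) xy  ->  (5x)(5y) = 25xy   [differs from xy: not invariant]

Only option (C), y/x, is unchanged by the transformation.
The common factor 5 cancels in a ratio of coordinates, while sums, products and sums of squares pick up factors of 5 or 25.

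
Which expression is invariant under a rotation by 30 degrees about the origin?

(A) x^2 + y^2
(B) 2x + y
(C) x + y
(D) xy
A

A rotation by 30 degrees sends (x, y) to (sqrt(3)x/2 - y/2, x/2 + sqrt(3)y/2).
Substitute the transformed coordinates into each option and compare with the original:
(A) x^2 + y^2  ->  (sqrt(3)x/2 - y/2)^2 + (x/2 + sqrt(3)y/2)^2 = x^2 + y^2   [equals x^2 + y^2: invariant]
(B) 2x + y  ->  2(sqrt(3)x/2 - y/2) + (x/2 + sqrt(3)y/2) = x/2 + sqrt(3)x - y + sqrt(3)y/2   [differs from 2x + y: not invariant]
(C) x + y  ->  (sqrt(3)x/2 - y/2) + (x/2 + sqrt(3)y/2) = x/2 + sqrt(3)x/2 - y/2 + sqrt(3)y/2   [differs from x + y: not invariant]
(D) xy  ->  (sqrt(3)x/2 - y/2)(x/2 + sqrt(3)y/2) = sqrt(3)x^2/4 + xy/2 - sqrt(3)y^2/4   [differs from xy: not invariant]

Only option (A), x^2 + y^2, is unchanged by the transformation.
Geometrically, x^2 + y^2 is the squared distance from the origin, which every rotation about the origin preserves.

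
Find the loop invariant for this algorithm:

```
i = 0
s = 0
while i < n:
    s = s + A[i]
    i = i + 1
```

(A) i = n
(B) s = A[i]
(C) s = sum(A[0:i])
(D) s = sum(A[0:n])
C

A loop invariant must hold before the first iteration and be re-established by every execution of the body.

(C) s = sum(A[0:i]): Initially i = 0 and s = 0 = sum of the empty slice A[0:0]. If s = sum(A[0:i]) holds at the top of an iteration, the body sets s to sum(A[0:i]) + A[i] = sum(A[0:i+1]) and then i to i+1, so s = sum(A[0:i]) holds again. At exit i = n, giving s = sum(A[0:n]).

The other options fail:
(A) i = n: false initially (i = 0); it is the exit condition, not an invariant.
(B) s = A[i]: after the first iteration s = A[0] but i = 1, so s = A[i] compares s with the wrong element (and fails in general).
(D) s = sum(A[0:n]): false before the loop (s = 0, not the full sum) -- it only becomes true at exit.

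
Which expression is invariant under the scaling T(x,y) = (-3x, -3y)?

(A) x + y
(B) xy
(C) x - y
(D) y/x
D

Under the uniform scaling T(x,y) = (-3x, -3y):
Substitute the transformed coordinates into each option and compare with the original:
(A) x + y  ->  (-3x) + (-3y) = -3x - 3y   [differs from x + y: not invariant]
(B) xy  ->  (-3x)(-3y) = 9xy   [differs from xy: not invariant]
(C) x - y  ->  (-3x) - (-3y) = -3x + 3y   [differs from x - y: not invariant]
(D) y/x  ->  (-3y)/(-3x) = y/x   [equals y/x: invariant]

Only option (D), y/x, is unchanged by the transformation.
The common factor -3 cancels in a ratio of coordinates, while sums, products and sums of squares pick up factors of -3 or 9.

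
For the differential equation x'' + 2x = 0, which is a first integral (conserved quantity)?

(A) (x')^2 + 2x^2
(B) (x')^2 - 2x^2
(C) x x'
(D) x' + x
A

A first integral I satisfies dI/dt = 0 along every solution. Differentiate each option and use the equation of motion:
(A) d/dt[(x')^2 + 2x^2] = 2x'x'' + 4x x' = 2x'(-2x) + 4x x' = 0
(B) d/dt[(x')^2 - 2x^2] = 2x'x'' - 4x x' = -8x x', not identically 0
(C) d/dt[x x'] = (x')^2 + x x'' = (x')^2 - 2x^2, not identically 0
(D) d/dt[x' + x] = x'' + x' = -2x + x', not identically 0

Only (A) has zero time-derivative. So the energy-like quantity (x')^2 + 2x^2 is the first integral.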